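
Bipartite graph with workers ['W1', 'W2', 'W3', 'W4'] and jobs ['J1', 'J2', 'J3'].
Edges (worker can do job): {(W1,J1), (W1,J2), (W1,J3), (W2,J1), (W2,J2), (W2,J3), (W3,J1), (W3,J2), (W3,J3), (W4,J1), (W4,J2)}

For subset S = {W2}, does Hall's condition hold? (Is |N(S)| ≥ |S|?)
Yes: |N(S)| = 3, |S| = 1

Subset S = {W2}
Neighbors N(S) = {J1, J2, J3}

|N(S)| = 3, |S| = 1
Hall's condition: |N(S)| ≥ |S| is satisfied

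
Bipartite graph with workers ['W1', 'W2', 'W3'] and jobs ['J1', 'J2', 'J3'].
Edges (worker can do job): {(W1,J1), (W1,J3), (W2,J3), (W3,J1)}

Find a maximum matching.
Matching: {(W1,J3), (W3,J1)}

Maximum matching (size 2):
  W1 → J3
  W3 → J1

Each worker is assigned to at most one job, and each job to at most one worker.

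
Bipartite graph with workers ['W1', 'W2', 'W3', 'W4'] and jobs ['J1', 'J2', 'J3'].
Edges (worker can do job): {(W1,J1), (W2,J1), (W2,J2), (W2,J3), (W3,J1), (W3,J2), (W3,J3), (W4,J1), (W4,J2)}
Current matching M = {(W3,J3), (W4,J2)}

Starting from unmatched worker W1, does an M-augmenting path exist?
Yes: W1 → J1

An M-augmenting path alternates non-matching / matching edges, starting and ending at unmatched vertices.
Path: W1 → J1
(J1 is unmatched in M, so the path is augmenting.)
Flipping edges along this path would increase |M| from 2 to 3.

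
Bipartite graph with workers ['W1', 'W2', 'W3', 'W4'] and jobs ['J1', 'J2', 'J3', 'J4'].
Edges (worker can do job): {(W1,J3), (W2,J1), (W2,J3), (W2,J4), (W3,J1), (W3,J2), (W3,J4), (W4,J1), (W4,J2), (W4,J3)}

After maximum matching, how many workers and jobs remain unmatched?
Unmatched: 0 workers, 0 jobs

Maximum matching size: 4
Workers: 4 total, 4 matched, 0 unmatched
Jobs: 4 total, 4 matched, 0 unmatched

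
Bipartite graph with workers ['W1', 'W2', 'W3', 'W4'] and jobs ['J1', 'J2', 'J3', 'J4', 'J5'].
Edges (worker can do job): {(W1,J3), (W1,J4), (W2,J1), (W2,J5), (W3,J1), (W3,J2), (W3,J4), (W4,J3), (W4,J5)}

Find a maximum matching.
Matching: {(W1,J3), (W2,J1), (W3,J2), (W4,J5)}

Maximum matching (size 4):
  W1 → J3
  W2 → J1
  W3 → J2
  W4 → J5

Each worker is assigned to at most one job, and each job to at most one worker.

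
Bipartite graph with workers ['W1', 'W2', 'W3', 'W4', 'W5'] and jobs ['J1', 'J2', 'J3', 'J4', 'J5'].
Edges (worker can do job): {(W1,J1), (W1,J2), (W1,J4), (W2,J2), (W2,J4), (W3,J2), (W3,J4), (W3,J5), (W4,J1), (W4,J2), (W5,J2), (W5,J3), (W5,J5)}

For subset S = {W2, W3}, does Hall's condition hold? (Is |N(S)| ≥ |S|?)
Yes: |N(S)| = 3, |S| = 2

Subset S = {W2, W3}
Neighbors N(S) = {J2, J4, J5}

|N(S)| = 3, |S| = 2
Hall's condition: |N(S)| ≥ |S| is satisfied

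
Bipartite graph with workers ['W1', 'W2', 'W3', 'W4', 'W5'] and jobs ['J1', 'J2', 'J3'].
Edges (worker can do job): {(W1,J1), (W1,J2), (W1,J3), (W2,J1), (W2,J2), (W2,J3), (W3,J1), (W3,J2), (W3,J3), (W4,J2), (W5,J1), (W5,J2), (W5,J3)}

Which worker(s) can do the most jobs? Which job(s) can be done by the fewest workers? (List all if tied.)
Most versatile: W1, W2, W3, W5 (3 jobs); Least covered: J1, J3 (4 workers)

Worker degrees (jobs they can do): W1:3, W2:3, W3:3, W4:1, W5:3
Job degrees (workers who can do it): J1:4, J2:5, J3:4

Maximum worker degree is 3, achieved by: W1, W2, W3, W5
Minimum job degree is 4, achieved by: J1, J3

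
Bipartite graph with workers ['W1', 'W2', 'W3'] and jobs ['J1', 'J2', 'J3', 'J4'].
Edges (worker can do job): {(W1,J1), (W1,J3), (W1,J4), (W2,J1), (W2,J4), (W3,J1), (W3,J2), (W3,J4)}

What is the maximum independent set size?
Maximum independent set = 4

By König's theorem:
- Min vertex cover = Max matching = 3
- Max independent set = Total vertices - Min vertex cover
- Max independent set = 7 - 3 = 4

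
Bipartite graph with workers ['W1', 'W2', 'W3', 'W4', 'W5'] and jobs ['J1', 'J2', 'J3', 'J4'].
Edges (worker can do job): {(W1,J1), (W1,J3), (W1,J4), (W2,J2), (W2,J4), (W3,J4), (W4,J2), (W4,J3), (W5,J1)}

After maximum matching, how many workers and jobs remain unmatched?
Unmatched: 1 workers, 0 jobs

Maximum matching size: 4
Workers: 5 total, 4 matched, 1 unmatched
Jobs: 4 total, 4 matched, 0 unmatched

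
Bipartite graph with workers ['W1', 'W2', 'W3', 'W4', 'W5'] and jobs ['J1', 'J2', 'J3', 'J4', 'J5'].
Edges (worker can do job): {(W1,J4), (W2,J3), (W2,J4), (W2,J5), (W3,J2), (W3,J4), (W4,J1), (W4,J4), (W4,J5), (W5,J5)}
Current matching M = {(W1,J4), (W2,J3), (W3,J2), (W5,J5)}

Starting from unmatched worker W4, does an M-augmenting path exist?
Yes: W4 → J1

An M-augmenting path alternates non-matching / matching edges, starting and ending at unmatched vertices.
Path: W4 → J1
(J1 is unmatched in M, so the path is augmenting.)
Flipping edges along this path would increase |M| from 4 to 5.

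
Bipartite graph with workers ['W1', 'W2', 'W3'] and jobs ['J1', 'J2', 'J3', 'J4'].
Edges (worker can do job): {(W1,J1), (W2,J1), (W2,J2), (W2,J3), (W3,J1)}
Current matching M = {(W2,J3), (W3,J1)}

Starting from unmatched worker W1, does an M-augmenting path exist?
No augmenting path from W1

Alternating search from W1 reaches jobs: {J1}.
Every reachable job is already matched in M, and following those matched edges back to workers exposes no further unvisited jobs.
No M-augmenting path from W1 exists.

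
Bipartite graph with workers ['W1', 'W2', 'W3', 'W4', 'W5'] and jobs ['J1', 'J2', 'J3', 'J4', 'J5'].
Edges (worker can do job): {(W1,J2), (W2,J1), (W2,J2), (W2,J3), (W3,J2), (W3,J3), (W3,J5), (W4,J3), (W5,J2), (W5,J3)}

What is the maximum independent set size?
Maximum independent set = 6

By König's theorem:
- Min vertex cover = Max matching = 4
- Max independent set = Total vertices - Min vertex cover
- Max independent set = 10 - 4 = 6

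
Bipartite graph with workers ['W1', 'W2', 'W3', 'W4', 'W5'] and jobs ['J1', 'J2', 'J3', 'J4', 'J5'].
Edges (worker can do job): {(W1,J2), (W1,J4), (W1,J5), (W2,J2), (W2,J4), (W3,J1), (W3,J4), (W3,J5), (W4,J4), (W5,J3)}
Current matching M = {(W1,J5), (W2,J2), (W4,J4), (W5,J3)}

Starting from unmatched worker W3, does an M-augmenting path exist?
Yes: W3 → J1

An M-augmenting path alternates non-matching / matching edges, starting and ending at unmatched vertices.
Path: W3 → J1
(J1 is unmatched in M, so the path is augmenting.)
Flipping edges along this path would increase |M| from 4 to 5.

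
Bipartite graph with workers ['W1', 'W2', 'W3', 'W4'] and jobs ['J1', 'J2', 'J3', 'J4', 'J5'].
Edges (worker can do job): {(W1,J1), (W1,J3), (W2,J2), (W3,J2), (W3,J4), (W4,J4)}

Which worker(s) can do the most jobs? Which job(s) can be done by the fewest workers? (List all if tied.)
Most versatile: W1, W3 (2 jobs); Least covered: J5 (0 workers)

Worker degrees (jobs they can do): W1:2, W2:1, W3:2, W4:1
Job degrees (workers who can do it): J1:1, J2:2, J3:1, J4:2, J5:0

Maximum worker degree is 2, achieved by: W1, W3
Minimum job degree is 0, achieved by: J5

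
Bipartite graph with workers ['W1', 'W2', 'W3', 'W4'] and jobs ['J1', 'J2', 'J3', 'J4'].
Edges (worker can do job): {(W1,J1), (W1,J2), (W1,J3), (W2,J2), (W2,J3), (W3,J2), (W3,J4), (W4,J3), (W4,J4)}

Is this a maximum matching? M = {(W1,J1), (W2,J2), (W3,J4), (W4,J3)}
Yes, size 4 is maximum

Proposed matching has size 4.
Maximum matching size for this graph: 4.

This is a maximum matching.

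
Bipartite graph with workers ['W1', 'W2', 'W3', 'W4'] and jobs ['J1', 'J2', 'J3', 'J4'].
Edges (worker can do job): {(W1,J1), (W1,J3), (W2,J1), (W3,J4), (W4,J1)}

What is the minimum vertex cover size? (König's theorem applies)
Minimum vertex cover size = 3

By König's theorem: in bipartite graphs,
min vertex cover = max matching = 3

Maximum matching has size 3, so minimum vertex cover also has size 3.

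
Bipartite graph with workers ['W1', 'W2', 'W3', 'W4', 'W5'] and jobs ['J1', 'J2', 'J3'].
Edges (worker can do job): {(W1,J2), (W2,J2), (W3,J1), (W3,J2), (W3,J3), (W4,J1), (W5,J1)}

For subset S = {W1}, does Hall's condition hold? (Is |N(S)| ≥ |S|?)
Yes: |N(S)| = 1, |S| = 1

Subset S = {W1}
Neighbors N(S) = {J2}

|N(S)| = 1, |S| = 1
Hall's condition: |N(S)| ≥ |S| is satisfied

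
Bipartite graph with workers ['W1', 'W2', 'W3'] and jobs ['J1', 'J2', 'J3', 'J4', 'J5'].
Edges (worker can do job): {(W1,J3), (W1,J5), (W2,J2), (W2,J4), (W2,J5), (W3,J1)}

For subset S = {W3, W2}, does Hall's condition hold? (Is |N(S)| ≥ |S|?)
Yes: |N(S)| = 4, |S| = 2

Subset S = {W3, W2}
Neighbors N(S) = {J1, J2, J4, J5}

|N(S)| = 4, |S| = 2
Hall's condition: |N(S)| ≥ |S| is satisfied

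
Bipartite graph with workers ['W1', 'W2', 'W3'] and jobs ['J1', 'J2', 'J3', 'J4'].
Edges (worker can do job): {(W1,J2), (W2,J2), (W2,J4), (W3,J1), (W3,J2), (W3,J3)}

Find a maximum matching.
Matching: {(W1,J2), (W2,J4), (W3,J1)}

Maximum matching (size 3):
  W1 → J2
  W2 → J4
  W3 → J1

Each worker is assigned to at most one job, and each job to at most one worker.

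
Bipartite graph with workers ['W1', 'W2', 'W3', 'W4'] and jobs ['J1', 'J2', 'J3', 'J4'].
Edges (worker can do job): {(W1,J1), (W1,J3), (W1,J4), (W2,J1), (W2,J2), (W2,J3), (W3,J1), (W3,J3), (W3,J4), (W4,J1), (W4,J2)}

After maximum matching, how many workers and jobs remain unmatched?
Unmatched: 0 workers, 0 jobs

Maximum matching size: 4
Workers: 4 total, 4 matched, 0 unmatched
Jobs: 4 total, 4 matched, 0 unmatched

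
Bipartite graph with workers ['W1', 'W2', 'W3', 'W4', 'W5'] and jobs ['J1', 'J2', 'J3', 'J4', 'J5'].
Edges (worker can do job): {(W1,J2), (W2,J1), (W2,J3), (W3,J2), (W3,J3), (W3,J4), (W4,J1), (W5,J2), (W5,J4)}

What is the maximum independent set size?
Maximum independent set = 6

By König's theorem:
- Min vertex cover = Max matching = 4
- Max independent set = Total vertices - Min vertex cover
- Max independent set = 10 - 4 = 6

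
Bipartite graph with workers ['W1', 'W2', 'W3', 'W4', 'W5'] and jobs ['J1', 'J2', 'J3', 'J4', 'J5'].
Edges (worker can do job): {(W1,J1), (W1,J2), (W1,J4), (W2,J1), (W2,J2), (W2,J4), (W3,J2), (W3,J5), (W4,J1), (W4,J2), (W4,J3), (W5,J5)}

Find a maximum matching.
Matching: {(W1,J4), (W2,J1), (W3,J2), (W4,J3), (W5,J5)}

Maximum matching (size 5):
  W1 → J4
  W2 → J1
  W3 → J2
  W4 → J3
  W5 → J5

Each worker is assigned to at most one job, and each job to at most one worker.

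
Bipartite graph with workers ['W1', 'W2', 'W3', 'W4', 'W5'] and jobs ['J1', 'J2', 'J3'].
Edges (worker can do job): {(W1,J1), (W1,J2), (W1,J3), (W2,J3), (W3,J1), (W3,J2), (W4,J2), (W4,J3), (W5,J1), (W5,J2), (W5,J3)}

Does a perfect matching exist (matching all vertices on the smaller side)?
Yes, perfect matching exists (size 3)

Perfect matching: {(W3,J1), (W4,J2), (W5,J3)}
All 3 vertices on the smaller side are matched.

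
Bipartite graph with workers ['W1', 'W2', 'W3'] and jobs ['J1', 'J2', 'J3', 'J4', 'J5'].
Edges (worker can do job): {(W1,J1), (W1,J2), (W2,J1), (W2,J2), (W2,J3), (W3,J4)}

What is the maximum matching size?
Maximum matching size = 3

Maximum matching: {(W1,J2), (W2,J1), (W3,J4)}
Size: 3

This assigns 3 workers to 3 distinct jobs.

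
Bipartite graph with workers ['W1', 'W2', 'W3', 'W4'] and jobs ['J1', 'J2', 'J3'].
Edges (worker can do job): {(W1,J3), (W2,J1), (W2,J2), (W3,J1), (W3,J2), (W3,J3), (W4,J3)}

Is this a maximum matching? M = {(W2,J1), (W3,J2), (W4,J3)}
Yes, size 3 is maximum

Proposed matching has size 3.
Maximum matching size for this graph: 3.

This is a maximum matching.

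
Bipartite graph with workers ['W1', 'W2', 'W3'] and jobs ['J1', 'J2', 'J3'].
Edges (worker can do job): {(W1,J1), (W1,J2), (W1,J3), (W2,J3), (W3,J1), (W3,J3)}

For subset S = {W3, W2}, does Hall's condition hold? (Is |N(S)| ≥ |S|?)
Yes: |N(S)| = 2, |S| = 2

Subset S = {W3, W2}
Neighbors N(S) = {J1, J3}

|N(S)| = 2, |S| = 2
Hall's condition: |N(S)| ≥ |S| is satisfied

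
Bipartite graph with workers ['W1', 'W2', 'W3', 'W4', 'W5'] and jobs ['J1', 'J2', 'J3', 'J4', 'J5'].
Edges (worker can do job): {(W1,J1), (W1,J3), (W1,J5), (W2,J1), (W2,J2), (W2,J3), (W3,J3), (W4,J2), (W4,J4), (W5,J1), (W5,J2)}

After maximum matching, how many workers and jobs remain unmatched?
Unmatched: 0 workers, 0 jobs

Maximum matching size: 5
Workers: 5 total, 5 matched, 0 unmatched
Jobs: 5 total, 5 matched, 0 unmatched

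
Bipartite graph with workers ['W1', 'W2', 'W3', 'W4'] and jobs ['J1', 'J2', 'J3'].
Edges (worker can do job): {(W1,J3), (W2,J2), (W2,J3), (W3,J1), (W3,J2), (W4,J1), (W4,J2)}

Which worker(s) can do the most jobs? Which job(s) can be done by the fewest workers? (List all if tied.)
Most versatile: W2, W3, W4 (2 jobs); Least covered: J1, J3 (2 workers)

Worker degrees (jobs they can do): W1:1, W2:2, W3:2, W4:2
Job degrees (workers who can do it): J1:2, J2:3, J3:2

Maximum worker degree is 2, achieved by: W2, W3, W4
Minimum job degree is 2, achieved by: J1, J3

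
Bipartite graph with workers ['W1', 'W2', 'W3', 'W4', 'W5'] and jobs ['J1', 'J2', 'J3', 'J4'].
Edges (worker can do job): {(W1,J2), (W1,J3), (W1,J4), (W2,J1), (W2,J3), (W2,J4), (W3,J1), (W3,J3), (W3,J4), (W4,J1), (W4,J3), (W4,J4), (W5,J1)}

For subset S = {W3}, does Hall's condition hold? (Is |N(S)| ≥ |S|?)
Yes: |N(S)| = 3, |S| = 1

Subset S = {W3}
Neighbors N(S) = {J1, J3, J4}

|N(S)| = 3, |S| = 1
Hall's condition: |N(S)| ≥ |S| is satisfied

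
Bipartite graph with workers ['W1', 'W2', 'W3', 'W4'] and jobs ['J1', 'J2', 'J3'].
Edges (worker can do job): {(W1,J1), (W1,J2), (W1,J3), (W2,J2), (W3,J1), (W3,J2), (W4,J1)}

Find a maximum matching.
Matching: {(W1,J3), (W3,J2), (W4,J1)}

Maximum matching (size 3):
  W1 → J3
  W3 → J2
  W4 → J1

Each worker is assigned to at most one job, and each job to at most one worker.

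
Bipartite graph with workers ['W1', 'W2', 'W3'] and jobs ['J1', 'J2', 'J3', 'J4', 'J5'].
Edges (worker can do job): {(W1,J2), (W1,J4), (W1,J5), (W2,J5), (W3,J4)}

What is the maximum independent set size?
Maximum independent set = 5

By König's theorem:
- Min vertex cover = Max matching = 3
- Max independent set = Total vertices - Min vertex cover
- Max independent set = 8 - 3 = 5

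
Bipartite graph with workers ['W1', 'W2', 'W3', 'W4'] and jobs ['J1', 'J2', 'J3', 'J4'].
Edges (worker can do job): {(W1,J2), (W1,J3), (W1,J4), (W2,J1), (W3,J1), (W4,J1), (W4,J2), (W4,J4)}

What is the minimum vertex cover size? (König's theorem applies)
Minimum vertex cover size = 3

By König's theorem: in bipartite graphs,
min vertex cover = max matching = 3

Maximum matching has size 3, so minimum vertex cover also has size 3.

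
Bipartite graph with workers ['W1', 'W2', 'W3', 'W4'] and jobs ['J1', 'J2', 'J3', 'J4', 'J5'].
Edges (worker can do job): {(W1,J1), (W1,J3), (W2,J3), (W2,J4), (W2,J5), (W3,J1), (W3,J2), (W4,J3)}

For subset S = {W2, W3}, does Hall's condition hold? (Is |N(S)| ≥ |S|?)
Yes: |N(S)| = 5, |S| = 2

Subset S = {W2, W3}
Neighbors N(S) = {J1, J2, J3, J4, J5}

|N(S)| = 5, |S| = 2
Hall's condition: |N(S)| ≥ |S| is satisfied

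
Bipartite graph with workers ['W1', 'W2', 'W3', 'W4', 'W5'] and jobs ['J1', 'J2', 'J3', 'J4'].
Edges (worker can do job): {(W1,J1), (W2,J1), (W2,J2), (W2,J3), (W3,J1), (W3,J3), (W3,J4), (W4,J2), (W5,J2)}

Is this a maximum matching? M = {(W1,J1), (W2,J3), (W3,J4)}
No, size 3 is not maximum

Proposed matching has size 3.
Maximum matching size for this graph: 4.

This is NOT maximum - can be improved to size 4.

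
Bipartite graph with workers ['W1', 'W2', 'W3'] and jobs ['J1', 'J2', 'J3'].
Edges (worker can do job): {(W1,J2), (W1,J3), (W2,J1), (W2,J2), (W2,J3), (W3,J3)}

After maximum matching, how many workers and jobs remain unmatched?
Unmatched: 0 workers, 0 jobs

Maximum matching size: 3
Workers: 3 total, 3 matched, 0 unmatched
Jobs: 3 total, 3 matched, 0 unmatched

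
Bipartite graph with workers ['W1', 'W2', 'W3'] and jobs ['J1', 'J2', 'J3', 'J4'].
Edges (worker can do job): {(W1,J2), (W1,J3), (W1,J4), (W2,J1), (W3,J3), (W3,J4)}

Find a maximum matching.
Matching: {(W1,J2), (W2,J1), (W3,J3)}

Maximum matching (size 3):
  W1 → J2
  W2 → J1
  W3 → J3

Each worker is assigned to at most one job, and each job to at most one worker.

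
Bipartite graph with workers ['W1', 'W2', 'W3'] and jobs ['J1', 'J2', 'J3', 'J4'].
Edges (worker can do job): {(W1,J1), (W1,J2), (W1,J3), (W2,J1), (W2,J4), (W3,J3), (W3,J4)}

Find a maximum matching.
Matching: {(W1,J2), (W2,J4), (W3,J3)}

Maximum matching (size 3):
  W1 → J2
  W2 → J4
  W3 → J3

Each worker is assigned to at most one job, and each job to at most one worker.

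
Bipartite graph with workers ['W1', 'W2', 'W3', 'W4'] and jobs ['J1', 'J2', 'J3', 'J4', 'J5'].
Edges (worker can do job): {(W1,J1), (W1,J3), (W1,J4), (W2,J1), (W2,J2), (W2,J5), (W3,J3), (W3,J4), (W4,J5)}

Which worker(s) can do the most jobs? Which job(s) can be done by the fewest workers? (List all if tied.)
Most versatile: W1, W2 (3 jobs); Least covered: J2 (1 workers)

Worker degrees (jobs they can do): W1:3, W2:3, W3:2, W4:1
Job degrees (workers who can do it): J1:2, J2:1, J3:2, J4:2, J5:2

Maximum worker degree is 3, achieved by: W1, W2
Minimum job degree is 1, achieved by: J2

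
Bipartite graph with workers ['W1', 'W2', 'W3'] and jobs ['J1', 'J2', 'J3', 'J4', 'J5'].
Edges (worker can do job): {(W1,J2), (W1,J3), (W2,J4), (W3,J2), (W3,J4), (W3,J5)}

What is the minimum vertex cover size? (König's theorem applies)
Minimum vertex cover size = 3

By König's theorem: in bipartite graphs,
min vertex cover = max matching = 3

Maximum matching has size 3, so minimum vertex cover also has size 3.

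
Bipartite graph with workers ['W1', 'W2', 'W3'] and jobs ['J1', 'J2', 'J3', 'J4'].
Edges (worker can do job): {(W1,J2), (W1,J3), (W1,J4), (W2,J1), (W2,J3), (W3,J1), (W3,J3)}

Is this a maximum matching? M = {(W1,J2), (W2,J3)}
No, size 2 is not maximum

Proposed matching has size 2.
Maximum matching size for this graph: 3.

This is NOT maximum - can be improved to size 3.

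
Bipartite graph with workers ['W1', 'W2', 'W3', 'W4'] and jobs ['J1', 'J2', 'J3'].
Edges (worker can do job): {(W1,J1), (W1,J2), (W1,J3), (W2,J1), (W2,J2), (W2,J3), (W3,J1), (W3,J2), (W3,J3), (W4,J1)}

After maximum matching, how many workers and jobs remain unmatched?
Unmatched: 1 workers, 0 jobs

Maximum matching size: 3
Workers: 4 total, 3 matched, 1 unmatched
Jobs: 3 total, 3 matched, 0 unmatched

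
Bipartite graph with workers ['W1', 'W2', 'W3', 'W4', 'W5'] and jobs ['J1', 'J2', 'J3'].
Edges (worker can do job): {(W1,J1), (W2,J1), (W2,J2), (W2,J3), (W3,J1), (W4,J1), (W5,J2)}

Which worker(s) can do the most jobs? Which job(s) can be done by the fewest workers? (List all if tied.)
Most versatile: W2 (3 jobs); Least covered: J3 (1 workers)

Worker degrees (jobs they can do): W1:1, W2:3, W3:1, W4:1, W5:1
Job degrees (workers who can do it): J1:4, J2:2, J3:1

Maximum worker degree is 3, achieved by: W2
Minimum job degree is 1, achieved by: J3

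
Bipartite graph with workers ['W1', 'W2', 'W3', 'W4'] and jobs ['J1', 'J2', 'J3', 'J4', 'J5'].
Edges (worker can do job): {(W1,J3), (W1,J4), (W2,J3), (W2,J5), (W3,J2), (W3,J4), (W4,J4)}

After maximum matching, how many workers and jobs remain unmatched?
Unmatched: 0 workers, 1 jobs

Maximum matching size: 4
Workers: 4 total, 4 matched, 0 unmatched
Jobs: 5 total, 4 matched, 1 unmatched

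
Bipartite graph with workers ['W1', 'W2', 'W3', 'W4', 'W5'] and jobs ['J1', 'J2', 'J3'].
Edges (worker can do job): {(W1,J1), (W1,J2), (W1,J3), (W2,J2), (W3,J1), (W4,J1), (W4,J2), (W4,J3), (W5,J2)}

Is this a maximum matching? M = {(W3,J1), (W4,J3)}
No, size 2 is not maximum

Proposed matching has size 2.
Maximum matching size for this graph: 3.

This is NOT maximum - can be improved to size 3.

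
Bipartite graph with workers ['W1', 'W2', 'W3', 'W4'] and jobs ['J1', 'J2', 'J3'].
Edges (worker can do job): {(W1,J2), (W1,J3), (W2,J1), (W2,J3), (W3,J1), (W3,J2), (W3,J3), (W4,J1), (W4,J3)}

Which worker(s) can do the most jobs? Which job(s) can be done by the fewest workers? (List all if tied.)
Most versatile: W3 (3 jobs); Least covered: J2 (2 workers)

Worker degrees (jobs they can do): W1:2, W2:2, W3:3, W4:2
Job degrees (workers who can do it): J1:3, J2:2, J3:4

Maximum worker degree is 3, achieved by: W3
Minimum job degree is 2, achieved by: J2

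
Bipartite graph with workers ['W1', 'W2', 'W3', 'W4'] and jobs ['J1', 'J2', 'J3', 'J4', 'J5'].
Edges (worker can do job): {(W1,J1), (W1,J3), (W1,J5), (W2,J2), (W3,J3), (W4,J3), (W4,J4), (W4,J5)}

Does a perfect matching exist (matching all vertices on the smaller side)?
Yes, perfect matching exists (size 4)

Perfect matching: {(W1,J1), (W2,J2), (W3,J3), (W4,J5)}
All 4 vertices on the smaller side are matched.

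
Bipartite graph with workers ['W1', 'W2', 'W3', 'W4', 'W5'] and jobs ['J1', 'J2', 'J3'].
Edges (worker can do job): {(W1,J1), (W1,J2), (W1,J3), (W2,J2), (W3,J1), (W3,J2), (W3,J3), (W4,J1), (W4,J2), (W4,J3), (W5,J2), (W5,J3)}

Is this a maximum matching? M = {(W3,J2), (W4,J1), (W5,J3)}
Yes, size 3 is maximum

Proposed matching has size 3.
Maximum matching size for this graph: 3.

This is a maximum matching.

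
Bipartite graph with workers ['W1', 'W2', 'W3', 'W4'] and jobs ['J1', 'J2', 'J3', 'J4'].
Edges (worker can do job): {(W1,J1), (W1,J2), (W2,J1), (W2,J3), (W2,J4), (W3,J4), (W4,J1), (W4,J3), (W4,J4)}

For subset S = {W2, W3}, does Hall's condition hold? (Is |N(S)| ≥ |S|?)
Yes: |N(S)| = 3, |S| = 2

Subset S = {W2, W3}
Neighbors N(S) = {J1, J3, J4}

|N(S)| = 3, |S| = 2
Hall's condition: |N(S)| ≥ |S| is satisfied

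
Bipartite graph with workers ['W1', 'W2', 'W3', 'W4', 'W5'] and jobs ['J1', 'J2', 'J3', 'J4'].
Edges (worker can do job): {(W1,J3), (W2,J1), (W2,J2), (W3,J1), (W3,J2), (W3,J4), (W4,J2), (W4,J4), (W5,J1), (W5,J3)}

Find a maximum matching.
Matching: {(W2,J2), (W3,J1), (W4,J4), (W5,J3)}

Maximum matching (size 4):
  W2 → J2
  W3 → J1
  W4 → J4
  W5 → J3

Each worker is assigned to at most one job, and each job to at most one worker.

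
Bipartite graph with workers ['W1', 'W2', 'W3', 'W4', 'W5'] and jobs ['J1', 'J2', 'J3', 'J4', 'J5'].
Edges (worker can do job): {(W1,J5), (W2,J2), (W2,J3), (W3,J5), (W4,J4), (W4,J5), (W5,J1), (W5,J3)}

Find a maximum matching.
Matching: {(W2,J3), (W3,J5), (W4,J4), (W5,J1)}

Maximum matching (size 4):
  W2 → J3
  W3 → J5
  W4 → J4
  W5 → J1

Each worker is assigned to at most one job, and each job to at most one worker.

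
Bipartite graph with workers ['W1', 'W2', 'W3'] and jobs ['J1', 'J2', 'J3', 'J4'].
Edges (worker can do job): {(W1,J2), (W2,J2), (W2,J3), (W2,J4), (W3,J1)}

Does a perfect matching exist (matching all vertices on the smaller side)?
Yes, perfect matching exists (size 3)

Perfect matching: {(W1,J2), (W2,J3), (W3,J1)}
All 3 vertices on the smaller side are matched.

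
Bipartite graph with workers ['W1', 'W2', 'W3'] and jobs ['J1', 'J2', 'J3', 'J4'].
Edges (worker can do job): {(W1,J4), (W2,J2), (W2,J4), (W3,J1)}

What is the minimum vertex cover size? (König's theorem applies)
Minimum vertex cover size = 3

By König's theorem: in bipartite graphs,
min vertex cover = max matching = 3

Maximum matching has size 3, so minimum vertex cover also has size 3.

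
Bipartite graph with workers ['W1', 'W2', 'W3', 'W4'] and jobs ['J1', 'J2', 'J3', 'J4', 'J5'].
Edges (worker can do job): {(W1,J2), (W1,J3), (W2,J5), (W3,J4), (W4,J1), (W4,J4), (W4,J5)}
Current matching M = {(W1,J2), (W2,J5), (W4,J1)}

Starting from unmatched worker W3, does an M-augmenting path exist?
Yes: W3 → J4

An M-augmenting path alternates non-matching / matching edges, starting and ending at unmatched vertices.
Path: W3 → J4
(J4 is unmatched in M, so the path is augmenting.)
Flipping edges along this path would increase |M| from 3 to 4.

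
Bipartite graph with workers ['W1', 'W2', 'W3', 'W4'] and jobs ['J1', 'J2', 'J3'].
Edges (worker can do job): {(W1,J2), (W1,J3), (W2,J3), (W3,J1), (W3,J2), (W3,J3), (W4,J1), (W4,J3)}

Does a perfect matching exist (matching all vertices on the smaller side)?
Yes, perfect matching exists (size 3)

Perfect matching: {(W1,J2), (W3,J1), (W4,J3)}
All 3 vertices on the smaller side are matched.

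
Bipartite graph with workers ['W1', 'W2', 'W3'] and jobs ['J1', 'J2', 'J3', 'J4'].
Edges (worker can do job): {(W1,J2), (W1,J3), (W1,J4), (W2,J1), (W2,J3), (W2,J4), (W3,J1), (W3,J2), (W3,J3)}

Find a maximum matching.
Matching: {(W1,J3), (W2,J1), (W3,J2)}

Maximum matching (size 3):
  W1 → J3
  W2 → J1
  W3 → J2

Each worker is assigned to at most one job, and each job to at most one worker.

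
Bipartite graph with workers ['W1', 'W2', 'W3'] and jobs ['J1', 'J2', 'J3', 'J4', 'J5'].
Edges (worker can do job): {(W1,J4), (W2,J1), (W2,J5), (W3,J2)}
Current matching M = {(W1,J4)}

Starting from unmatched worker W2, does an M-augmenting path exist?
Yes: W2 → J1

An M-augmenting path alternates non-matching / matching edges, starting and ending at unmatched vertices.
Path: W2 → J1
(J1 is unmatched in M, so the path is augmenting.)
Flipping edges along this path would increase |M| from 1 to 2.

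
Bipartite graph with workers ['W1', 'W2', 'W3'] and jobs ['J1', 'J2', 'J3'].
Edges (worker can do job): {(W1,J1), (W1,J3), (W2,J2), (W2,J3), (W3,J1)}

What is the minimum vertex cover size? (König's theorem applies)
Minimum vertex cover size = 3

By König's theorem: in bipartite graphs,
min vertex cover = max matching = 3

Maximum matching has size 3, so minimum vertex cover also has size 3.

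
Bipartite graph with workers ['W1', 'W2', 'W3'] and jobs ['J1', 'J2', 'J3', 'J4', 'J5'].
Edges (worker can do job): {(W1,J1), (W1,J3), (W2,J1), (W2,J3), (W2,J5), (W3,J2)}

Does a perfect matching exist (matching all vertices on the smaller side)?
Yes, perfect matching exists (size 3)

Perfect matching: {(W1,J3), (W2,J1), (W3,J2)}
All 3 vertices on the smaller side are matched.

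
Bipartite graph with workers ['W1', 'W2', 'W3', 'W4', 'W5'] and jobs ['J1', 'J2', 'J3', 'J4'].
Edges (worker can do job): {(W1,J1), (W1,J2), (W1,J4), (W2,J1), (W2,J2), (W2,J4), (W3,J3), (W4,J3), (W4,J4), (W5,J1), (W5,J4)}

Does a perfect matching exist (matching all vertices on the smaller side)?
Yes, perfect matching exists (size 4)

Perfect matching: {(W1,J2), (W3,J3), (W4,J4), (W5,J1)}
All 4 vertices on the smaller side are matched.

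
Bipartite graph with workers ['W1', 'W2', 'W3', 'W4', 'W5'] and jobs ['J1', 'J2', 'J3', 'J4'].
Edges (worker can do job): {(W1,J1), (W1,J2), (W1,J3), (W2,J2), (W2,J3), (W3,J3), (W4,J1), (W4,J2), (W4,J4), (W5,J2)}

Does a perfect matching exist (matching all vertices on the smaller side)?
Yes, perfect matching exists (size 4)

Perfect matching: {(W1,J1), (W3,J3), (W4,J4), (W5,J2)}
All 4 vertices on the smaller side are matched.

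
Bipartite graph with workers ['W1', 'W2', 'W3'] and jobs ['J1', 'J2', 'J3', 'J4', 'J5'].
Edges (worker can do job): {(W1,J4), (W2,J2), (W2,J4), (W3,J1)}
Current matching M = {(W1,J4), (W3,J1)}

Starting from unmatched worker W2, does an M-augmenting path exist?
Yes: W2 → J2

An M-augmenting path alternates non-matching / matching edges, starting and ending at unmatched vertices.
Path: W2 → J2
(J2 is unmatched in M, so the path is augmenting.)
Flipping edges along this path would increase |M| from 2 to 3.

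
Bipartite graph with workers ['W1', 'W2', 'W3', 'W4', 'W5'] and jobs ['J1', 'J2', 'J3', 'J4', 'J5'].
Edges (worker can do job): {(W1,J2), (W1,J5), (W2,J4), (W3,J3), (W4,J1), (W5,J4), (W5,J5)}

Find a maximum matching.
Matching: {(W1,J2), (W2,J4), (W3,J3), (W4,J1), (W5,J5)}

Maximum matching (size 5):
  W1 → J2
  W2 → J4
  W3 → J3
  W4 → J1
  W5 → J5

Each worker is assigned to at most one job, and each job to at most one worker.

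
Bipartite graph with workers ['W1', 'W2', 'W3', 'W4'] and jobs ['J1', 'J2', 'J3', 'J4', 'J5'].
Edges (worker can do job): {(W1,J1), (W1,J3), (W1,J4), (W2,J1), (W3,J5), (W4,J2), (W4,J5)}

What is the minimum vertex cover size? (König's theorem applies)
Minimum vertex cover size = 4

By König's theorem: in bipartite graphs,
min vertex cover = max matching = 4

Maximum matching has size 4, so minimum vertex cover also has size 4.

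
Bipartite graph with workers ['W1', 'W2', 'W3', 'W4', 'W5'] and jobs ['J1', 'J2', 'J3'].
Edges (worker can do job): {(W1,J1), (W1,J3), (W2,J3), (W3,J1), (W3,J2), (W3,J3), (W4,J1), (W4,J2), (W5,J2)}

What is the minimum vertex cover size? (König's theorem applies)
Minimum vertex cover size = 3

By König's theorem: in bipartite graphs,
min vertex cover = max matching = 3

Maximum matching has size 3, so minimum vertex cover also has size 3.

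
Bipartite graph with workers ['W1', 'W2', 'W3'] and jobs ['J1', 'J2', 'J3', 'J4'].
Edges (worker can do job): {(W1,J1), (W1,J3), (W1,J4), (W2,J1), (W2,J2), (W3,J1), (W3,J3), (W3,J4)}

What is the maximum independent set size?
Maximum independent set = 4

By König's theorem:
- Min vertex cover = Max matching = 3
- Max independent set = Total vertices - Min vertex cover
- Max independent set = 7 - 3 = 4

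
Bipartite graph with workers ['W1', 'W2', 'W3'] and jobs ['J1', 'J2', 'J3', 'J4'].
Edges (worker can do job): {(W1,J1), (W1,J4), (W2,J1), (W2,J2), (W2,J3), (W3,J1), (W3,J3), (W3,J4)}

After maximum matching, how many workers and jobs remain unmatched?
Unmatched: 0 workers, 1 jobs

Maximum matching size: 3
Workers: 3 total, 3 matched, 0 unmatched
Jobs: 4 total, 3 matched, 1 unmatched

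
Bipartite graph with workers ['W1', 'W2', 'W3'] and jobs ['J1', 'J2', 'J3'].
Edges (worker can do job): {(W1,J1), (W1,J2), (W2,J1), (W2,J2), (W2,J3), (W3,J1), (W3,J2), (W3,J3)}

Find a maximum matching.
Matching: {(W1,J2), (W2,J3), (W3,J1)}

Maximum matching (size 3):
  W1 → J2
  W2 → J3
  W3 → J1

Each worker is assigned to at most one job, and each job to at most one worker.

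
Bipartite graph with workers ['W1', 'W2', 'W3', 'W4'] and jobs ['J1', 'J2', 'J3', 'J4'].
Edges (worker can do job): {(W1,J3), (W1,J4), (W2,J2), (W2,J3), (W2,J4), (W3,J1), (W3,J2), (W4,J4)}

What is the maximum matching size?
Maximum matching size = 4

Maximum matching: {(W1,J3), (W2,J2), (W3,J1), (W4,J4)}
Size: 4

This assigns 4 workers to 4 distinct jobs.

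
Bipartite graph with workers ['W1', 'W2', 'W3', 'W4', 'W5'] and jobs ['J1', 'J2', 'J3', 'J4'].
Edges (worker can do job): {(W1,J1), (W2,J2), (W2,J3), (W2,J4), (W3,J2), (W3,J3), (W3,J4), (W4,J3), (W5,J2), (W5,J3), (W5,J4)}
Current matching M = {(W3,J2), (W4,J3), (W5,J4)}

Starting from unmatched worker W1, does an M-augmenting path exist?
Yes: W1 → J1

An M-augmenting path alternates non-matching / matching edges, starting and ending at unmatched vertices.
Path: W1 → J1
(J1 is unmatched in M, so the path is augmenting.)
Flipping edges along this path would increase |M| from 3 to 4.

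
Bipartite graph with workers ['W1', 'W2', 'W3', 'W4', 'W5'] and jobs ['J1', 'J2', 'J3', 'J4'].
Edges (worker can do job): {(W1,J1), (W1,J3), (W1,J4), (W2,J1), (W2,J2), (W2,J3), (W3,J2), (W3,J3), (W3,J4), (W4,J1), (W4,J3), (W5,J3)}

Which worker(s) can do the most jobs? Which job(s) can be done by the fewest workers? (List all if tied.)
Most versatile: W1, W2, W3 (3 jobs); Least covered: J2, J4 (2 workers)

Worker degrees (jobs they can do): W1:3, W2:3, W3:3, W4:2, W5:1
Job degrees (workers who can do it): J1:3, J2:2, J3:5, J4:2

Maximum worker degree is 3, achieved by: W1, W2, W3
Minimum job degree is 2, achieved by: J2, J4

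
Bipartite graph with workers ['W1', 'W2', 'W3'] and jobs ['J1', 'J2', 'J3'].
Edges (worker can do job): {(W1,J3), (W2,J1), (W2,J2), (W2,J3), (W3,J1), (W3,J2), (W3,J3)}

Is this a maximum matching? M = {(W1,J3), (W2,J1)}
No, size 2 is not maximum

Proposed matching has size 2.
Maximum matching size for this graph: 3.

This is NOT maximum - can be improved to size 3.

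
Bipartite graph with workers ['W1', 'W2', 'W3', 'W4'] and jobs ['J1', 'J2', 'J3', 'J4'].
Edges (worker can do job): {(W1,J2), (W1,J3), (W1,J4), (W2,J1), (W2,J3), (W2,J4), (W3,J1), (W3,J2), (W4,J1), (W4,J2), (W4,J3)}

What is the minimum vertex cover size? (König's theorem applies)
Minimum vertex cover size = 4

By König's theorem: in bipartite graphs,
min vertex cover = max matching = 4

Maximum matching has size 4, so minimum vertex cover also has size 4.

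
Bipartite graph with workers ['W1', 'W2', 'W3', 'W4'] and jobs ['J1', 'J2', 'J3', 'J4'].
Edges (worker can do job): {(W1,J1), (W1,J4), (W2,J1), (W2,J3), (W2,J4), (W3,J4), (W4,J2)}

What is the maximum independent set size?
Maximum independent set = 4

By König's theorem:
- Min vertex cover = Max matching = 4
- Max independent set = Total vertices - Min vertex cover
- Max independent set = 8 - 4 = 4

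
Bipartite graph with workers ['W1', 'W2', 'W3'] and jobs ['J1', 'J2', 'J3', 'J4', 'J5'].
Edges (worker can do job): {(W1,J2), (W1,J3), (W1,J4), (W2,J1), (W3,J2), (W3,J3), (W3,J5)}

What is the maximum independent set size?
Maximum independent set = 5

By König's theorem:
- Min vertex cover = Max matching = 3
- Max independent set = Total vertices - Min vertex cover
- Max independent set = 8 - 3 = 5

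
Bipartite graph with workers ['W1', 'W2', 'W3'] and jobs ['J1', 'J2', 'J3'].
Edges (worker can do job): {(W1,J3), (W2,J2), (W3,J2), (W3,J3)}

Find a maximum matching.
Matching: {(W1,J3), (W3,J2)}

Maximum matching (size 2):
  W1 → J3
  W3 → J2

Each worker is assigned to at most one job, and each job to at most one worker.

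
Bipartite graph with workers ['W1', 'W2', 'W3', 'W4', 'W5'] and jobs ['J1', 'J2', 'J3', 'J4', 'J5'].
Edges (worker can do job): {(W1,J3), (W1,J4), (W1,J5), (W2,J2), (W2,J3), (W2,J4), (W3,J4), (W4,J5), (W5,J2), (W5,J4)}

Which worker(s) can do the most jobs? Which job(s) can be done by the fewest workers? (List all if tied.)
Most versatile: W1, W2 (3 jobs); Least covered: J1 (0 workers)

Worker degrees (jobs they can do): W1:3, W2:3, W3:1, W4:1, W5:2
Job degrees (workers who can do it): J1:0, J2:2, J3:2, J4:4, J5:2

Maximum worker degree is 3, achieved by: W1, W2
Minimum job degree is 0, achieved by: J1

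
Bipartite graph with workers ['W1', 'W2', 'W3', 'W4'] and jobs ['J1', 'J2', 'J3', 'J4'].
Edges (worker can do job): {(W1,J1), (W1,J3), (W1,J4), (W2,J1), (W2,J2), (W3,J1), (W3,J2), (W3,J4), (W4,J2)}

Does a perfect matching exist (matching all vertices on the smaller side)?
Yes, perfect matching exists (size 4)

Perfect matching: {(W1,J3), (W2,J1), (W3,J4), (W4,J2)}
All 4 vertices on the smaller side are matched.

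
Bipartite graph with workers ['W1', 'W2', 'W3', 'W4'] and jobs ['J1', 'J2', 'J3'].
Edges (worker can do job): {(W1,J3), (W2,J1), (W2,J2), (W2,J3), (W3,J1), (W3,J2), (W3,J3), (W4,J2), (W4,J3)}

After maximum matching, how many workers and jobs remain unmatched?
Unmatched: 1 workers, 0 jobs

Maximum matching size: 3
Workers: 4 total, 3 matched, 1 unmatched
Jobs: 3 total, 3 matched, 0 unmatched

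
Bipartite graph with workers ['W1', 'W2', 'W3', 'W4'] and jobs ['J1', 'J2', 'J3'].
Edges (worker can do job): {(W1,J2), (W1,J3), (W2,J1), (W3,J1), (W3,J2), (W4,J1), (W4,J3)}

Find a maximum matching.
Matching: {(W1,J3), (W3,J2), (W4,J1)}

Maximum matching (size 3):
  W1 → J3
  W3 → J2
  W4 → J1

Each worker is assigned to at most one job, and each job to at most one worker.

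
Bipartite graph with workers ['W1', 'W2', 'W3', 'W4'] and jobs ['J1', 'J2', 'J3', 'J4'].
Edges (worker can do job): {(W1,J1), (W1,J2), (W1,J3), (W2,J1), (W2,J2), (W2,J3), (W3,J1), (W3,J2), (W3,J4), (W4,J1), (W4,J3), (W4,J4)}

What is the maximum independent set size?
Maximum independent set = 4

By König's theorem:
- Min vertex cover = Max matching = 4
- Max independent set = Total vertices - Min vertex cover
- Max independent set = 8 - 4 = 4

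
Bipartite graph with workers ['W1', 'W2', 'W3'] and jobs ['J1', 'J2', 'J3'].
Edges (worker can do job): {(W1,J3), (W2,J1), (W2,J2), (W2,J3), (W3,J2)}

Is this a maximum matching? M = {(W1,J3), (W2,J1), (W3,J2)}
Yes, size 3 is maximum

Proposed matching has size 3.
Maximum matching size for this graph: 3.

This is a maximum matching.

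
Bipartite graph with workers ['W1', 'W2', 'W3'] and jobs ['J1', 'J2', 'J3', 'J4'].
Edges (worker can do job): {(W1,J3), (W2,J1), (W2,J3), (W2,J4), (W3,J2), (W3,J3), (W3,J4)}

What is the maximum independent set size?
Maximum independent set = 4

By König's theorem:
- Min vertex cover = Max matching = 3
- Max independent set = Total vertices - Min vertex cover
- Max independent set = 7 - 3 = 4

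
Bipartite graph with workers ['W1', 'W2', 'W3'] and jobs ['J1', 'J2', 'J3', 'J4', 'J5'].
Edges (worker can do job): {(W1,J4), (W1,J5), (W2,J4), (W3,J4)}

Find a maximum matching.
Matching: {(W1,J5), (W3,J4)}

Maximum matching (size 2):
  W1 → J5
  W3 → J4

Each worker is assigned to at most one job, and each job to at most one worker.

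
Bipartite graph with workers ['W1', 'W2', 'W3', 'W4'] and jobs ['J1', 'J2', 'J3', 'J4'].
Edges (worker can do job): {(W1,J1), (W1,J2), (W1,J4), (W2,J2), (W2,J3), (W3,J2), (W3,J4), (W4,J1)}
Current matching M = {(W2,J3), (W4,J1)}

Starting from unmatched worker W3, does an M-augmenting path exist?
Yes: W3 → J4

An M-augmenting path alternates non-matching / matching edges, starting and ending at unmatched vertices.
Path: W3 → J4
(J4 is unmatched in M, so the path is augmenting.)
Flipping edges along this path would increase |M| from 2 to 3.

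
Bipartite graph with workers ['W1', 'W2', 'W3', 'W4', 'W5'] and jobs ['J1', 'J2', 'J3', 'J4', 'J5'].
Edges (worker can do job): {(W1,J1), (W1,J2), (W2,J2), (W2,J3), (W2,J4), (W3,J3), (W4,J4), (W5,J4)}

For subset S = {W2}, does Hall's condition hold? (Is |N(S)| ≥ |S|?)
Yes: |N(S)| = 3, |S| = 1

Subset S = {W2}
Neighbors N(S) = {J2, J3, J4}

|N(S)| = 3, |S| = 1
Hall's condition: |N(S)| ≥ |S| is satisfied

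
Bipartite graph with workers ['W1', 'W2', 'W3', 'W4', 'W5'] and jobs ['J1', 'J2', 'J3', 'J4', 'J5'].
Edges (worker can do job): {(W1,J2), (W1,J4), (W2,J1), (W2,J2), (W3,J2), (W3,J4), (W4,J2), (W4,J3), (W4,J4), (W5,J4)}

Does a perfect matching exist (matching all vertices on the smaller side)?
No, maximum matching has size 4 < 5

Maximum matching has size 4, need 5 for perfect matching.
Unmatched workers: ['W5']
Unmatched jobs: ['J5']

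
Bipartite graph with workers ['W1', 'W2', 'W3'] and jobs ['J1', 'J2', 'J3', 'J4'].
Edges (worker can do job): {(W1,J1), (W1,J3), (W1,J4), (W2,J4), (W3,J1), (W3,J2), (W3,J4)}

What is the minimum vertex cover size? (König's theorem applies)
Minimum vertex cover size = 3

By König's theorem: in bipartite graphs,
min vertex cover = max matching = 3

Maximum matching has size 3, so minimum vertex cover also has size 3.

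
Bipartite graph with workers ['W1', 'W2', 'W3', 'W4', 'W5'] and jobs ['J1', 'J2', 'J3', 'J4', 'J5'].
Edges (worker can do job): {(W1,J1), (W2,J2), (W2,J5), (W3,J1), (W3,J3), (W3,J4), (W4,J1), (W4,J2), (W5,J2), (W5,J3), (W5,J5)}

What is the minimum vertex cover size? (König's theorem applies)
Minimum vertex cover size = 5

By König's theorem: in bipartite graphs,
min vertex cover = max matching = 5

Maximum matching has size 5, so minimum vertex cover also has size 5.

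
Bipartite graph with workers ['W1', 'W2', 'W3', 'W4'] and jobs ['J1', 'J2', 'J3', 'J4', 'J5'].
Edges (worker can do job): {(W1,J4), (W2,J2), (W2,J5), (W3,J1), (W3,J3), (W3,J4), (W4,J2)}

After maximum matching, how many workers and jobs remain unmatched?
Unmatched: 0 workers, 1 jobs

Maximum matching size: 4
Workers: 4 total, 4 matched, 0 unmatched
Jobs: 5 total, 4 matched, 1 unmatched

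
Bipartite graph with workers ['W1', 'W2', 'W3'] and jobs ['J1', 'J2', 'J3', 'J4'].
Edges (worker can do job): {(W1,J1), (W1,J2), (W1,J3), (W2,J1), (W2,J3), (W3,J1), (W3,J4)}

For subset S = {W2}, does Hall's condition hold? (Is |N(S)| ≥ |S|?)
Yes: |N(S)| = 2, |S| = 1

Subset S = {W2}
Neighbors N(S) = {J1, J3}

|N(S)| = 2, |S| = 1
Hall's condition: |N(S)| ≥ |S| is satisfied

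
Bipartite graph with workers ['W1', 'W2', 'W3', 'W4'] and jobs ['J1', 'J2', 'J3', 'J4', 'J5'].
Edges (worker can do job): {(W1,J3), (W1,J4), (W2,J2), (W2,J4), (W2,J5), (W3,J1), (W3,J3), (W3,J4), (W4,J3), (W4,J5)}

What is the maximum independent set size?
Maximum independent set = 5

By König's theorem:
- Min vertex cover = Max matching = 4
- Max independent set = Total vertices - Min vertex cover
- Max independent set = 9 - 4 = 5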